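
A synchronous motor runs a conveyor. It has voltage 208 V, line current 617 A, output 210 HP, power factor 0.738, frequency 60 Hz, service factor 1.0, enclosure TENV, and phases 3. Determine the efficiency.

P_out = 210 × 746 = 156660 W
P_in = √3·V_L·I_L·cosφ = 1.732 × 208 × 617 × 0.738 = 164041 W
η = P_out / P_in = 156660 / 164041 = 0.955 = 95.5%

95.5 %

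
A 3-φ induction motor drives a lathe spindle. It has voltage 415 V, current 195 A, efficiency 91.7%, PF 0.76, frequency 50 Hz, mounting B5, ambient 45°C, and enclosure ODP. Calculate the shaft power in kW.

97.7 kW

P_in = √3·V·I·cosφ = 1.732 × 415 × 195 × 0.76 = 106523 W
P_out = η·P_in = 0.917 × 106523 = 97682 W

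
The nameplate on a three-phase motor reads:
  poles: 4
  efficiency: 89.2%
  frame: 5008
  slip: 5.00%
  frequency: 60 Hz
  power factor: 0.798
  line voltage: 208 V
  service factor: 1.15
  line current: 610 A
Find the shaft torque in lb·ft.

644 lb·ft

P_in = √3·V·I·cosφ = 1.732 × 208 × 610 × 0.798 = 175365 W
P_out = η·P_in = 0.892 × 175365 = 156426 W
n_s = 120×60/4 = 1800 rpm; n = 1800×(1−0.05) = 1710 rpm
ω = 2π×1710/60 = 179.1 rad/s
τ = P_out/ω = 156426/179.1 = 873.4 N·m
In lb·ft: 873.4/1.356 = 644 lb·ft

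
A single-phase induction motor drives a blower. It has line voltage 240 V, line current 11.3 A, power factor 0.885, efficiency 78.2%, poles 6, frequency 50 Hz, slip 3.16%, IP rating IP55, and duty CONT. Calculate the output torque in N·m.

P_in = V·I·cosφ = 240 × 11.3 × 0.885 = 2400 W
P_out = η·P_in = 0.782 × 2400 = 1877 W
n_s = 120×50/6 = 1000 rpm; n = 1000×(1−0.0316) = 968 rpm
ω = 2π×968/60 = 101.4 rad/s
τ = P_out/ω = 1877/101.4 = 18.5 N·m

18.5 N·m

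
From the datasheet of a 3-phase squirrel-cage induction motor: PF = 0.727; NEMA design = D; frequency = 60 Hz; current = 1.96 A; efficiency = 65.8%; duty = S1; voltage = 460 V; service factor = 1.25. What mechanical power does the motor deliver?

P_in = √3·V·I·cosφ = 1.732 × 460 × 1.96 × 0.727 = 1135 W
P_out = η·P_in = 0.658 × 1135 = 747 W

0.747 kW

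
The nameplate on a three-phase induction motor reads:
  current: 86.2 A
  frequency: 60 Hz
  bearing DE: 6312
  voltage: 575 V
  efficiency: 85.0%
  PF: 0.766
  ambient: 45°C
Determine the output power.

55.9 kW

P_in = √3·V·I·cosφ = 1.732 × 575 × 86.2 × 0.766 = 65758 W
P_out = η·P_in = 0.85 × 65758 = 55894 W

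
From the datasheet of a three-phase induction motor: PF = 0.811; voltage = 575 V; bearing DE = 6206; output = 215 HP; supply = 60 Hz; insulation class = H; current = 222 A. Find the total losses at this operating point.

P_in = √3·V·I·cosφ = 1.732×575×222×0.811 = 179304 W
P_out = 215×746 = 160390 W
Losses = P_in − P_out = 179304 − 160390 = 18914 W

18.9 kW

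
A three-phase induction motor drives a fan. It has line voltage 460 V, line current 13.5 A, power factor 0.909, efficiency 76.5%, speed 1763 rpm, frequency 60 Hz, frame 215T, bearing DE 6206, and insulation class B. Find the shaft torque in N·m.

P_in = √3·V·I·cosφ = 1.732 × 460 × 13.5 × 0.909 = 9777 W
P_out = η·P_in = 0.765 × 9777 = 7479 W
n = 1763 rpm
ω = 2π×1763/60 = 184.6 rad/s
τ = P_out/ω = 7479/184.6 = 40.5 N·m

40.5 N·m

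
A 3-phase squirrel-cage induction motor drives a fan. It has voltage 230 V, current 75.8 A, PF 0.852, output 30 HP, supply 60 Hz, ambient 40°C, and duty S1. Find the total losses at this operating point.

P_in = √3·V·I·cosφ = 1.732×230×75.8×0.852 = 25727 W
P_out = 30×746 = 22380 W
Losses = P_in − P_out = 25727 − 22380 = 3347 W

3350 W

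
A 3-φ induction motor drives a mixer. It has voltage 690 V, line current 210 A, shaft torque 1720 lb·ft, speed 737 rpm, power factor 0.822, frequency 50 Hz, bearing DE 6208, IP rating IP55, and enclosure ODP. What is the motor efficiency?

87.2 %

τ = 1720 lb·ft × 1.356 = 2332 N·m
ω = 2π × 737/60 = 77.18 rad/s; P_out = τω = 2332 × 77.18 = 179984 W
P_in = √3·V_L·I_L·cosφ = 1.732 × 690 × 210 × 0.822 = 206295 W
η = P_out / P_in = 179984 / 206295 = 0.872 = 87.2%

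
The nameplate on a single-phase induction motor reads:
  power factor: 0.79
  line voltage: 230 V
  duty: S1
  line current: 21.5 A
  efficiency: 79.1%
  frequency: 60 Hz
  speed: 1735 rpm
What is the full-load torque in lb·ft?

12.5 lb·ft

P_in = V·I·cosφ = 230 × 21.5 × 0.79 = 3907 W
P_out = η·P_in = 0.791 × 3907 = 3090 W
n = 1735 rpm
ω = 2π×1735/60 = 181.7 rad/s
τ = P_out/ω = 3090/181.7 = 17.01 N·m
In lb·ft: 17.01/1.356 = 12.5 lb·ft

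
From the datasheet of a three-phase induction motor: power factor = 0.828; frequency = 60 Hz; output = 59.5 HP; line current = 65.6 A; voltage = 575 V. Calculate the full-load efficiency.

P_out = 59.5 × 746 = 44387 W
P_in = √3·V_L·I_L·cosφ = 1.732 × 575 × 65.6 × 0.828 = 54094 W
η = P_out / P_in = 44387 / 54094 = 0.821 = 82.1%

82.1 %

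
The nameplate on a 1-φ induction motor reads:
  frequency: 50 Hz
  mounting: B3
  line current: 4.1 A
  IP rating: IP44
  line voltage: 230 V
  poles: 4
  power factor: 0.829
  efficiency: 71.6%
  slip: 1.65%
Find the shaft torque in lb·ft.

2.67 lb·ft

P_in = V·I·cosφ = 230 × 4.1 × 0.829 = 782 W
P_out = η·P_in = 0.716 × 782 = 560 W
n_s = 120×50/4 = 1500 rpm; n = 1500×(1−0.0165) = 1475 rpm
ω = 2π×1475/60 = 154.5 rad/s
τ = P_out/ω = 560/154.5 = 3.625 N·m
In lb·ft: 3.625/1.356 = 2.67 lb·ft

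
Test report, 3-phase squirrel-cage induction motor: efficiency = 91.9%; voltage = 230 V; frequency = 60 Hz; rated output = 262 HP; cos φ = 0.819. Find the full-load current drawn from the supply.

P_out = 262 × 746 = 195452 W
P_in = P_out / η = 195452 / 0.919 = 212679 W
I_L = P_in / (√3·V_L·cosφ) = 212679 / (1.732 × 230 × 0.819) = 652 A

652 A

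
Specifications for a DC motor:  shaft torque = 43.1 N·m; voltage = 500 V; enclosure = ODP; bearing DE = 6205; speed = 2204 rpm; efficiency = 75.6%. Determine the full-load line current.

26.3 A

ω = 2π×2204/60 = 230.8 rad/s; P_out = τω = 43.1 × 230.8 = 9947 W
P_in = P_out / η = 9947 / 0.756 = 13157 W
I = P_in / V = 13157 / 500 = 26.3 A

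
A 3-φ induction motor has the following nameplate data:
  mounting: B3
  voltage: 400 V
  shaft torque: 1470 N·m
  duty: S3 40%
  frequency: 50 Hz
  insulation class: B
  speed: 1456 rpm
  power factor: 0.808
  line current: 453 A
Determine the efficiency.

ω = 2π × 1456/60 = 152.5 rad/s; P_out = τω = 1470 × 152.5 = 224175 W
P_in = √3·V_L·I_L·cosφ = 1.732 × 400 × 453 × 0.808 = 253581 W
η = P_out / P_in = 224175 / 253581 = 0.884 = 88.4%

88.4 %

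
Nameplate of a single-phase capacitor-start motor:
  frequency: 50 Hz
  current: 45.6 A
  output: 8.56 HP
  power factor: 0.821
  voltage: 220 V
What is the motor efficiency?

77.5 %

P_out = 8.56 × 746 = 6386 W
P_in = V·I·cosφ = 220 × 45.6 × 0.821 = 8236 W
η = P_out / P_in = 6386 / 8236 = 0.775 = 77.5%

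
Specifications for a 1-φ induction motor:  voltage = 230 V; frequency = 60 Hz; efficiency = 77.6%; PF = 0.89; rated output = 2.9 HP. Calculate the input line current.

13.6 A

P_out = 2.9 × 746 = 2163 W
P_in = P_out / η = 2163 / 0.776 = 2787 W
I = P_in / (V·cosφ) = 2787 / (230 × 0.89) = 13.6 A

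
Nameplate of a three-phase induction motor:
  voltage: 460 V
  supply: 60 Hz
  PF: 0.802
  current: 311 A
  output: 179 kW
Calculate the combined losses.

19.7 kW

P_in = √3·V·I·cosφ = 1.732×460×311×0.802 = 198719 W
P_out = 179000 W
Losses = P_in − P_out = 198719 − 179000 = 19719 W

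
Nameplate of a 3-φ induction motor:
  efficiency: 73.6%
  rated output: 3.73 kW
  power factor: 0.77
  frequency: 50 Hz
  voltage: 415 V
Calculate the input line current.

P_out = 3.73 kW = 3730 W
P_in = P_out / η = 3730 / 0.736 = 5068 W
I_L = P_in / (√3·V_L·cosφ) = 5068 / (1.732 × 415 × 0.77) = 9.16 A

9.16 A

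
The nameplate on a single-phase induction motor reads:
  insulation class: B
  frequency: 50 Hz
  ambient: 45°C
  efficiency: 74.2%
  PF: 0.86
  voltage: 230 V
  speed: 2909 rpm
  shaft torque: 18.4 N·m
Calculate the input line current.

ω = 2π×2909/60 = 304.6 rad/s; P_out = τω = 18.4 × 304.6 = 5605 W
P_in = P_out / η = 5605 / 0.742 = 7554 W
I = P_in / (V·cosφ) = 7554 / (230 × 0.86) = 38.2 A

38.2 A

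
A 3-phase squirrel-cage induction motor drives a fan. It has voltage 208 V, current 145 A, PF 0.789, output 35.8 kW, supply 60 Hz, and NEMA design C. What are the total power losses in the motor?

5.42 kW

P_in = √3·V·I·cosφ = 1.732×208×145×0.789 = 41215 W
P_out = 35800 W
Losses = P_in − P_out = 41215 − 35800 = 5415 W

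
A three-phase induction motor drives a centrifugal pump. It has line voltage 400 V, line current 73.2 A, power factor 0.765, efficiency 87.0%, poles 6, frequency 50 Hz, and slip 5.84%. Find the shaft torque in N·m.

342 N·m

P_in = √3·V·I·cosφ = 1.732 × 400 × 73.2 × 0.765 = 38795 W
P_out = η·P_in = 0.87 × 38795 = 33752 W
n_s = 120×50/6 = 1000 rpm; n = 1000×(1−0.0584) = 942 rpm
ω = 2π×942/60 = 98.65 rad/s
τ = P_out/ω = 33752/98.65 = 342 N·m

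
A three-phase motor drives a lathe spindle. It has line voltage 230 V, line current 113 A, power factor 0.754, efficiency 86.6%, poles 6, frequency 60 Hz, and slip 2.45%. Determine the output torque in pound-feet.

P_in = √3·V·I·cosφ = 1.732 × 230 × 113 × 0.754 = 33941 W
P_out = η·P_in = 0.866 × 33941 = 29393 W
n_s = 120×60/6 = 1200 rpm; n = 1200×(1−0.0245) = 1171 rpm
ω = 2π×1171/60 = 122.6 rad/s
τ = P_out/ω = 29393/122.6 = 239.7 N·m
In lb·ft: 239.7/1.356 = 177 lb·ft

177 lb·ft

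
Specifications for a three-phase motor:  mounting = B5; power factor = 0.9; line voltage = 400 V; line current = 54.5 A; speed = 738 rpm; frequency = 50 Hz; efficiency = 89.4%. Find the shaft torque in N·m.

393 N·m

P_in = √3·V·I·cosφ = 1.732 × 400 × 54.5 × 0.9 = 33982 W
P_out = η·P_in = 0.894 × 33982 = 30380 W
n = 738 rpm
ω = 2π×738/60 = 77.28 rad/s
τ = P_out/ω = 30380/77.28 = 393 N·m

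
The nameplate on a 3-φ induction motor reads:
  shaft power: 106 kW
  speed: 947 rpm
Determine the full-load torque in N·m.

1070 N·m

ω = 2π × 947/60 = 99.17 rad/s
τ = P/ω = 106000/99.17 = 1070 N·m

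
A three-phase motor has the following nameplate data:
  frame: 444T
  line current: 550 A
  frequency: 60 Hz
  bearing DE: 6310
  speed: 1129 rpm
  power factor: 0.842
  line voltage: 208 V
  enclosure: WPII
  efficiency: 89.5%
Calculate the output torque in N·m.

P_in = √3·V·I·cosφ = 1.732 × 208 × 550 × 0.842 = 166835 W
P_out = η·P_in = 0.895 × 166835 = 149317 W
n = 1129 rpm
ω = 2π×1129/60 = 118.2 rad/s
τ = P_out/ω = 149317/118.2 = 1260 N·m

1260 N·m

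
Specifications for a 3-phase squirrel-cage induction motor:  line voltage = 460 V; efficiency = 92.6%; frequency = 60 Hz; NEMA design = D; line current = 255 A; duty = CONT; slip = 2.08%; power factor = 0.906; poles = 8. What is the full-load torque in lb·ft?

P_in = √3·V·I·cosφ = 1.732 × 460 × 255 × 0.906 = 184066 W
P_out = η·P_in = 0.926 × 184066 = 170445 W
n_s = 120×60/8 = 900 rpm; n = 900×(1−0.0208) = 881 rpm
ω = 2π×881/60 = 92.26 rad/s
τ = P_out/ω = 170445/92.26 = 1847 N·m
In lb·ft: 1847/1.356 = 1360 lb·ft

1360 lb·ft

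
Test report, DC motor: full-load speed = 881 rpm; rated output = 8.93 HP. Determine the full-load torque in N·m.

72.2 N·m

P_out = 8.93 × 746 = 6662 W
ω = 2π × 881/60 = 92.26 rad/s
τ = P_out/ω = 6662/92.26 = 72.2 N·m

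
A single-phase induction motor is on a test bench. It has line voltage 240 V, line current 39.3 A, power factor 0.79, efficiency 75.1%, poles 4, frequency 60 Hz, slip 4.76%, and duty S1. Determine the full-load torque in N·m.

P_in = V·I·cosφ = 240 × 39.3 × 0.79 = 7451 W
P_out = η·P_in = 0.751 × 7451 = 5596 W
n_s = 120×60/4 = 1800 rpm; n = 1800×(1−0.0476) = 1714 rpm
ω = 2π×1714/60 = 179.5 rad/s
τ = P_out/ω = 5596/179.5 = 31.2 N·m

31.2 N·m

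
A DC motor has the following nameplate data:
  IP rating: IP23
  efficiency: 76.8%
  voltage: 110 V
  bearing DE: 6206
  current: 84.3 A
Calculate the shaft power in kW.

7.12 kW

P_in = V·I = 110 × 84.3 = 9273 W
P_out = η·P_in = 0.768 × 9273 = 7122 W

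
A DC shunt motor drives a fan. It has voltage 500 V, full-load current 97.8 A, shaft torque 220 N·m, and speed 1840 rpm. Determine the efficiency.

ω = 2π × 1840/60 = 192.7 rad/s; P_out = τω = 220 × 192.7 = 42394 W
P_in = V·I = 500 × 97.8 = 48900 W
η = P_out / P_in = 42394 / 48900 = 0.867 = 86.7%

86.7 %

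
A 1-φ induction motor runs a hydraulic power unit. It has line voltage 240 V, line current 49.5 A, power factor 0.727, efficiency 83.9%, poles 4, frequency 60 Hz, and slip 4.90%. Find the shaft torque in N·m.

P_in = V·I·cosφ = 240 × 49.5 × 0.727 = 8637 W
P_out = η·P_in = 0.839 × 8637 = 7246 W
n_s = 120×60/4 = 1800 rpm; n = 1800×(1−0.049) = 1712 rpm
ω = 2π×1712/60 = 179.3 rad/s
τ = P_out/ω = 7246/179.3 = 40.4 N·m

40.4 N·m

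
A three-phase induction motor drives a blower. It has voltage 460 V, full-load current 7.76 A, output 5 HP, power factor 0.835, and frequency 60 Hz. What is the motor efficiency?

72.3 %

P_out = 5 × 746 = 3730 W
P_in = √3·V_L·I_L·cosφ = 1.732 × 460 × 7.76 × 0.835 = 5162 W
η = P_out / P_in = 3730 / 5162 = 0.723 = 72.3%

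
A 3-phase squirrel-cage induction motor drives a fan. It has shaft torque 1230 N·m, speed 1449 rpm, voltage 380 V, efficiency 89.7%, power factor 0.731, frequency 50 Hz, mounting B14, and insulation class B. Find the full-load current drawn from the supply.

432 A

ω = 2π×1449/60 = 151.7 rad/s; P_out = τω = 1230 × 151.7 = 186591 W
P_in = P_out / η = 186591 / 0.897 = 208017 W
I_L = P_in / (√3·V_L·cosφ) = 208017 / (1.732 × 380 × 0.731) = 432 A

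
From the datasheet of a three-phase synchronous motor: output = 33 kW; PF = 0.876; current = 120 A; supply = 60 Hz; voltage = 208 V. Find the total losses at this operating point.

P_in = √3·V·I·cosφ = 1.732×208×120×0.876 = 37870 W
P_out = 33000 W
Losses = P_in − P_out = 37870 − 33000 = 4870 W

4870 W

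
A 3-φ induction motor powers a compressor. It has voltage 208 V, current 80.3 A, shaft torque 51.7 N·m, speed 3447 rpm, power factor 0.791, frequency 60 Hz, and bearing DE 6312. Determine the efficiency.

ω = 2π × 3447/60 = 361 rad/s; P_out = τω = 51.7 × 361 = 18664 W
P_in = √3·V_L·I_L·cosφ = 1.732 × 208 × 80.3 × 0.791 = 22882 W
η = P_out / P_in = 18664 / 22882 = 0.816 = 81.6%

81.6 %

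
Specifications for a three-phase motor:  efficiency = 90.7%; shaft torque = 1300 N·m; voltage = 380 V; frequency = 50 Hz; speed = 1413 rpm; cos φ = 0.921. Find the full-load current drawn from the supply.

350 A

ω = 2π×1413/60 = 148 rad/s; P_out = τω = 1300 × 148 = 192400 W
P_in = P_out / η = 192400 / 0.907 = 212128 W
I_L = P_in / (√3·V_L·cosφ) = 212128 / (1.732 × 380 × 0.921) = 350 A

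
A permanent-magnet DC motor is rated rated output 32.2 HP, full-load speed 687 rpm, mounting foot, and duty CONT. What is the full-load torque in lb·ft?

P_out = 32.2 × 746 = 24021 W
ω = 2π × 687/60 = 71.94 rad/s
τ = P_out/ω = 24021/71.94 = 333.9 N·m
In lb·ft: 333.9/1.356 = 246 lb·ft

246 lb·ft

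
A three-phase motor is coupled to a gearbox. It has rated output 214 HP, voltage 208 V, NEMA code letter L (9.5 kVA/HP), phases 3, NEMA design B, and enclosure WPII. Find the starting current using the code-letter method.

5640 A

S_LR = 9.5 × 214 = 2033 kVA
I_LR = S_LR/(√3·V_L) = 2033000/(1.732×208) = 5640 A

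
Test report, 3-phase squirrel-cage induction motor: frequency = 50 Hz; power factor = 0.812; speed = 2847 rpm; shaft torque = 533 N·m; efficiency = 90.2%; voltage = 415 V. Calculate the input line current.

302 A

ω = 2π×2847/60 = 298.1 rad/s; P_out = τω = 533 × 298.1 = 158887 W
P_in = P_out / η = 158887 / 0.902 = 176150 W
I_L = P_in / (√3·V_L·cosφ) = 176150 / (1.732 × 415 × 0.812) = 302 A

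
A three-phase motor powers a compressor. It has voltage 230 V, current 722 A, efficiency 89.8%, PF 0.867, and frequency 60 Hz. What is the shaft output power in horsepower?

P_in = √3·V·I·cosφ = 1.732 × 230 × 722 × 0.867 = 249363 W
P_out = η·P_in = 0.898 × 249363 = 223928 W
= 223928/746 = 300 HP

300 HP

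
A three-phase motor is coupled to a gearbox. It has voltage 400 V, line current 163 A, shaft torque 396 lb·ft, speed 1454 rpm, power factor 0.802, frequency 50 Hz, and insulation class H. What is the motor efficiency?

90.3 %

τ = 396 lb·ft × 1.356 = 537 N·m
ω = 2π × 1454/60 = 152.3 rad/s; P_out = τω = 537 × 152.3 = 81785 W
P_in = √3·V_L·I_L·cosφ = 1.732 × 400 × 163 × 0.802 = 90567 W
η = P_out / P_in = 81785 / 90567 = 0.903 = 90.3%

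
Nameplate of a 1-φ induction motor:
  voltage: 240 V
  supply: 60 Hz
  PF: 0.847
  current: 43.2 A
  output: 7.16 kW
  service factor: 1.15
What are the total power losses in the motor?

1620 W

P_in = V·I·cosφ = 240×43.2×0.847 = 8782 W
P_out = 7160 W
Losses = P_in − P_out = 8782 − 7160 = 1622 W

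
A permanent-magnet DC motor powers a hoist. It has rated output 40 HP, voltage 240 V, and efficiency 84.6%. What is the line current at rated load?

147 A

P_out = 40 × 746 = 29840 W
P_in = P_out / η = 29840 / 0.846 = 35272 W
I = P_in / V = 35272 / 240 = 147 A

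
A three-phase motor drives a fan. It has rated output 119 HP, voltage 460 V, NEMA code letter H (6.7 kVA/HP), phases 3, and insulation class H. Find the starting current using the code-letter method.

S_LR = 6.7 × 119 = 797.3 kVA
I_LR = S_LR/(√3·V_L) = 797300/(1.732×460) = 1000 A

1000 A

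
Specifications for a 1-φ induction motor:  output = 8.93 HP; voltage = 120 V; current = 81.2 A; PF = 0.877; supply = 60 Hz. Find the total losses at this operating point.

P_in = V·I·cosφ = 120×81.2×0.877 = 8545 W
P_out = 8.93×746 = 6662 W
Losses = P_in − P_out = 8545 − 6662 = 1883 W

1.88 kW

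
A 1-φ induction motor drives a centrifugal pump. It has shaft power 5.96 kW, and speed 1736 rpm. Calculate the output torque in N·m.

32.8 N·m

ω = 2π × 1736/60 = 181.8 rad/s
τ = P/ω = 5960/181.8 = 32.8 N·m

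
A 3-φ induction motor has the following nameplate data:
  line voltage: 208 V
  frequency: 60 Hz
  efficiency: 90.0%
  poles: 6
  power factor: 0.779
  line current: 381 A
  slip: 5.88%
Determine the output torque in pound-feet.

600 lb·ft

P_in = √3·V·I·cosφ = 1.732 × 208 × 381 × 0.779 = 106924 W
P_out = η·P_in = 0.9 × 106924 = 96232 W
n_s = 120×60/6 = 1200 rpm; n = 1200×(1−0.0588) = 1129 rpm
ω = 2π×1129/60 = 118.2 rad/s
τ = P_out/ω = 96232/118.2 = 814.1 N·m
In lb·ft: 814.1/1.356 = 600 lb·ft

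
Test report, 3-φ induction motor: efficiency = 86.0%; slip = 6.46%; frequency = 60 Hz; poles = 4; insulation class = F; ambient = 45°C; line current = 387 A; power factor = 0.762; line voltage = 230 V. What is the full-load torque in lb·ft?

423 lb·ft

P_in = √3·V·I·cosφ = 1.732 × 230 × 387 × 0.762 = 117474 W
P_out = η·P_in = 0.86 × 117474 = 101028 W
n_s = 120×60/4 = 1800 rpm; n = 1800×(1−0.0646) = 1684 rpm
ω = 2π×1684/60 = 176.3 rad/s
τ = P_out/ω = 101028/176.3 = 573 N·m
In lb·ft: 573/1.356 = 423 lb·ft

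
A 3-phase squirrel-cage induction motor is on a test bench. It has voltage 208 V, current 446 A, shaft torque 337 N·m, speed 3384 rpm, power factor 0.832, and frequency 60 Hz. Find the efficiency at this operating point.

89.3 %

ω = 2π × 3384/60 = 354.4 rad/s; P_out = τω = 337 × 354.4 = 119433 W
P_in = √3·V_L·I_L·cosφ = 1.732 × 208 × 446 × 0.832 = 133681 W
η = P_out / P_in = 119433 / 133681 = 0.893 = 89.3%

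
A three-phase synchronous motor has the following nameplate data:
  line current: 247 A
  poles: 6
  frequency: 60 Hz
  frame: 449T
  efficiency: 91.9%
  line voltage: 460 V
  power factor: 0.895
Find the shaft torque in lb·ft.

P_in = √3·V·I·cosφ = 1.732 × 460 × 247 × 0.895 = 176127 W
P_out = η·P_in = 0.919 × 176127 = 161861 W
n = n_s = 120×60/6 = 1200 rpm (synchronous)
ω = 2π×1200/60 = 125.7 rad/s
τ = P_out/ω = 161861/125.7 = 1288 N·m
In lb·ft: 1288/1.356 = 950 lb·ft

950 lb·ft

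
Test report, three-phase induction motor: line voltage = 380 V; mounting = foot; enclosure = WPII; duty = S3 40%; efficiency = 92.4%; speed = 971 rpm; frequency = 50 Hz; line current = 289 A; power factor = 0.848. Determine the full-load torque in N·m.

1470 N·m

P_in = √3·V·I·cosφ = 1.732 × 380 × 289 × 0.848 = 161297 W
P_out = η·P_in = 0.924 × 161297 = 149038 W
n = 971 rpm
ω = 2π×971/60 = 101.7 rad/s
τ = P_out/ω = 149038/101.7 = 1470 N·m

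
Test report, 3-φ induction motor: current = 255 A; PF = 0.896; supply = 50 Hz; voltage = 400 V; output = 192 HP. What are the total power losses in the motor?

15.1 kW

P_in = √3·V·I·cosφ = 1.732×400×255×0.896 = 158291 W
P_out = 192×746 = 143232 W
Losses = P_in − P_out = 158291 − 143232 = 15059 W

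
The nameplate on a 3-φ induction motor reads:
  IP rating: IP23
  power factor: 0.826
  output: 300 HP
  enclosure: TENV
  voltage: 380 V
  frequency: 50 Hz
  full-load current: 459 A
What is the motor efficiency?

89.7 %

P_out = 300 × 746 = 223800 W
P_in = √3·V_L·I_L·cosφ = 1.732 × 380 × 459 × 0.826 = 249531 W
η = P_out / P_in = 223800 / 249531 = 0.897 = 89.7%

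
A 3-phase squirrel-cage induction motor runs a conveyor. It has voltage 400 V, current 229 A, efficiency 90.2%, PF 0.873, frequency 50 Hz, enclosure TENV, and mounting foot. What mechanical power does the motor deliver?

125 kW

P_in = √3·V·I·cosφ = 1.732 × 400 × 229 × 0.873 = 138502 W
P_out = η·P_in = 0.902 × 138502 = 124929 W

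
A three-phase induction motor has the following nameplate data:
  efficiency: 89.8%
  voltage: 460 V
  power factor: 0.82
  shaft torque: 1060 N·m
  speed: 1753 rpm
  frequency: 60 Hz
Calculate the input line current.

332 A

ω = 2π×1753/60 = 183.6 rad/s; P_out = τω = 1060 × 183.6 = 194616 W
P_in = P_out / η = 194616 / 0.898 = 216722 W
I_L = P_in / (√3·V_L·cosφ) = 216722 / (1.732 × 460 × 0.82) = 332 A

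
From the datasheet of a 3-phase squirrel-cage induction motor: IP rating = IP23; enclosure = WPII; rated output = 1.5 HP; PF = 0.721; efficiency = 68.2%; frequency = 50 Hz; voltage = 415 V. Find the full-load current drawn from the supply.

3.17 A

P_out = 1.5 × 746 = 1119 W
P_in = P_out / η = 1119 / 0.682 = 1641 W
I_L = P_in / (√3·V_L·cosφ) = 1641 / (1.732 × 415 × 0.721) = 3.17 A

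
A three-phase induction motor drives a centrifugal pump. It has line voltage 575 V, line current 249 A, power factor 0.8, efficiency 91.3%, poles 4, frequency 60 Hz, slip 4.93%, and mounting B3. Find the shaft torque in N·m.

1010 N·m

P_in = √3·V·I·cosφ = 1.732 × 575 × 249 × 0.8 = 198383 W
P_out = η·P_in = 0.913 × 198383 = 181124 W
n_s = 120×60/4 = 1800 rpm; n = 1800×(1−0.0493) = 1711 rpm
ω = 2π×1711/60 = 179.2 rad/s
τ = P_out/ω = 181124/179.2 = 1010 N·m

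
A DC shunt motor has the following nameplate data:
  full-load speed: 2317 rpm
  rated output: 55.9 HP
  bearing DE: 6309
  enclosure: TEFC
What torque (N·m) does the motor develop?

172 N·m

P_out = 55.9 × 746 = 41701 W
ω = 2π × 2317/60 = 242.6 rad/s
τ = P_out/ω = 41701/242.6 = 172 N·m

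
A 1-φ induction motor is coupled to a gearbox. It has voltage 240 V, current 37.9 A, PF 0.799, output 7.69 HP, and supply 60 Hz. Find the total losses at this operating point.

P_in = V·I·cosφ = 240×37.9×0.799 = 7268 W
P_out = 7.69×746 = 5737 W
Losses = P_in − P_out = 7268 − 5737 = 1531 W

1.53 kW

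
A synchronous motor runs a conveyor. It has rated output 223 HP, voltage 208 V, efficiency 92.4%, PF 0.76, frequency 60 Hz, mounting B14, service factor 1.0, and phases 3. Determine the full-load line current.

658 A

P_out = 223 × 746 = 166358 W
P_in = P_out / η = 166358 / 0.924 = 180041 W
I_L = P_in / (√3·V_L·cosφ) = 180041 / (1.732 × 208 × 0.76) = 658 A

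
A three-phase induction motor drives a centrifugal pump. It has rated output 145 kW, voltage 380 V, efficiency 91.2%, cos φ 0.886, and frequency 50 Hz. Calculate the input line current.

P_out = 145 kW = 145000 W
P_in = P_out / η = 145000 / 0.912 = 158991 W
I_L = P_in / (√3·V_L·cosφ) = 158991 / (1.732 × 380 × 0.886) = 273 A

273 A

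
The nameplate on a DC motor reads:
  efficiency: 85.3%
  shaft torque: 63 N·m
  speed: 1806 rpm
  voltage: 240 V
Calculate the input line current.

58.2 A

ω = 2π×1806/60 = 189.1 rad/s; P_out = τω = 63 × 189.1 = 11913 W
P_in = P_out / η = 11913 / 0.853 = 13966 W
I = P_in / V = 13966 / 240 = 58.2 A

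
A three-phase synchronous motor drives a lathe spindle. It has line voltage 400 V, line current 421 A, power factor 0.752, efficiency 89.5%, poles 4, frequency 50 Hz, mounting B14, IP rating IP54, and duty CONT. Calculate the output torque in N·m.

1250 N·m

P_in = √3·V·I·cosφ = 1.732 × 400 × 421 × 0.752 = 219335 W
P_out = η·P_in = 0.895 × 219335 = 196305 W
n = n_s = 120×50/4 = 1500 rpm (synchronous)
ω = 2π×1500/60 = 157.1 rad/s
τ = P_out/ω = 196305/157.1 = 1250 N·m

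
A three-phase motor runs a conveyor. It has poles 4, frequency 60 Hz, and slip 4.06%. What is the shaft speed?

n_s = 120f/p = 120×60/4 = 1800 rpm
n = n_s(1 − s) = 1800 × (1 − 0.0406) = 1727 rpm

1727 rpm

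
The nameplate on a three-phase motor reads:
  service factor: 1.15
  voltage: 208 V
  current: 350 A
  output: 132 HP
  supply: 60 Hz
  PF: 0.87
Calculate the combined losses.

11.2 kW

P_in = √3·V·I·cosφ = 1.732×208×350×0.87 = 109698 W
P_out = 132×746 = 98472 W
Losses = P_in − P_out = 109698 − 98472 = 11226 W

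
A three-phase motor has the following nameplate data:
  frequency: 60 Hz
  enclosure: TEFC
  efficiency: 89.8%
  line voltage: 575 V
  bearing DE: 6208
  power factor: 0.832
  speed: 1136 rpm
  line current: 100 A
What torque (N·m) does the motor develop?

P_in = √3·V·I·cosφ = 1.732 × 575 × 100 × 0.832 = 82859 W
P_out = η·P_in = 0.898 × 82859 = 74407 W
n = 1136 rpm
ω = 2π×1136/60 = 119 rad/s
τ = P_out/ω = 74407/119 = 625 N·m

625 N·m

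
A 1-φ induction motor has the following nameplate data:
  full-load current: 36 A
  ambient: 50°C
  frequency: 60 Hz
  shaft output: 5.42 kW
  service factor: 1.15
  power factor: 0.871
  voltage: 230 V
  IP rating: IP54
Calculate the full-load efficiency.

P_out = 5.42 kW = 5420 W
P_in = V·I·cosφ = 230 × 36 × 0.871 = 7212 W
η = P_out / P_in = 5420 / 7212 = 0.752 = 75.2%

75.2 %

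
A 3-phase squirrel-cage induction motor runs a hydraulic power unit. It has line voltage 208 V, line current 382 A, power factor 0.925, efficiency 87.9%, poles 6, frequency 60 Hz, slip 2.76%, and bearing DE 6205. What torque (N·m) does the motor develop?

916 N·m

P_in = √3·V·I·cosφ = 1.732 × 208 × 382 × 0.925 = 127296 W
P_out = η·P_in = 0.879 × 127296 = 111893 W
n_s = 120×60/6 = 1200 rpm; n = 1200×(1−0.0276) = 1167 rpm
ω = 2π×1167/60 = 122.2 rad/s
τ = P_out/ω = 111893/122.2 = 916 N·m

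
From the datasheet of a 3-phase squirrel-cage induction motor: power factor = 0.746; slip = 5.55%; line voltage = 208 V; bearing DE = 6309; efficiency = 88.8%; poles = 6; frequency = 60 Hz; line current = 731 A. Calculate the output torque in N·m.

P_in = √3·V·I·cosφ = 1.732 × 208 × 731 × 0.746 = 196457 W
P_out = η·P_in = 0.888 × 196457 = 174454 W
n_s = 120×60/6 = 1200 rpm; n = 1200×(1−0.0555) = 1133 rpm
ω = 2π×1133/60 = 118.6 rad/s
τ = P_out/ω = 174454/118.6 = 1470 N·m

1470 N·m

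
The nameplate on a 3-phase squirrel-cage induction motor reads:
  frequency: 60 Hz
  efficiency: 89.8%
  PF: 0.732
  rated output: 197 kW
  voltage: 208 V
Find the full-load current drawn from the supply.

P_out = 197 kW = 197000 W
P_in = P_out / η = 197000 / 0.898 = 219376 W
I_L = P_in / (√3·V_L·cosφ) = 219376 / (1.732 × 208 × 0.732) = 832 A

832 A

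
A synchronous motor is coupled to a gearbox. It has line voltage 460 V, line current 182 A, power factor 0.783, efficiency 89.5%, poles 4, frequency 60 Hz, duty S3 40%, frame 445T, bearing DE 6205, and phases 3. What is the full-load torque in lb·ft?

398 lb·ft

P_in = √3·V·I·cosφ = 1.732 × 460 × 182 × 0.783 = 113537 W
P_out = η·P_in = 0.895 × 113537 = 101616 W
n = n_s = 120×60/4 = 1800 rpm (synchronous)
ω = 2π×1800/60 = 188.5 rad/s
τ = P_out/ω = 101616/188.5 = 539.1 N·m
In lb·ft: 539.1/1.356 = 398 lb·ft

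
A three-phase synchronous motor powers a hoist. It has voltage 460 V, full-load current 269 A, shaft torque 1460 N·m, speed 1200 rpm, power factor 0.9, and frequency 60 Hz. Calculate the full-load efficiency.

95.1 %

ω = 2π × 1200/60 = 125.7 rad/s; P_out = τω = 1460 × 125.7 = 183522 W
P_in = √3·V_L·I_L·cosφ = 1.732 × 460 × 269 × 0.9 = 192886 W
η = P_out / P_in = 183522 / 192886 = 0.951 = 95.1%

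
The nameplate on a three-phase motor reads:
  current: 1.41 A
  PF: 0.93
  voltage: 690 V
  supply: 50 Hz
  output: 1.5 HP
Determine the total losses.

P_in = √3·V·I·cosφ = 1.732×690×1.41×0.93 = 1567 W
P_out = 1.5×746 = 1119 W
Losses = P_in − P_out = 1567 − 1119 = 448 W

448 W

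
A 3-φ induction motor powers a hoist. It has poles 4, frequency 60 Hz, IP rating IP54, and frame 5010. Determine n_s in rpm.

n_s = 120f/p = 120×60/4 = 1800 rpm

1800 rpm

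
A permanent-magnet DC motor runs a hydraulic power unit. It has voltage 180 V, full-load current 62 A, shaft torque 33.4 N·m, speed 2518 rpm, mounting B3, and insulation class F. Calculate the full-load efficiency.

78.9 %

ω = 2π × 2518/60 = 263.7 rad/s; P_out = τω = 33.4 × 263.7 = 8808 W
P_in = V·I = 180 × 62 = 11160 W
η = P_out / P_in = 8808 / 11160 = 0.789 = 78.9%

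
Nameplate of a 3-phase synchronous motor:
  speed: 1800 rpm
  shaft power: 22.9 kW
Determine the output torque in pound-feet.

ω = 2π × 1800/60 = 188.5 rad/s
τ = P/ω = 22900/188.5 = 121.5 N·m
In lb·ft: 121.5/1.356 = 89.6 lb·ft

89.6 lb·ft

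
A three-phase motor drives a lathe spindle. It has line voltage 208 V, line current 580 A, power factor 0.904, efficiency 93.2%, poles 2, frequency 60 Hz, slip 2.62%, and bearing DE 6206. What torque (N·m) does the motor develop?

P_in = √3·V·I·cosφ = 1.732 × 208 × 580 × 0.904 = 188889 W
P_out = η·P_in = 0.932 × 188889 = 176045 W
n_s = 120×60/2 = 3600 rpm; n = 3600×(1−0.0262) = 3506 rpm
ω = 2π×3506/60 = 367.1 rad/s
τ = P_out/ω = 176045/367.1 = 480 N·m

480 N·m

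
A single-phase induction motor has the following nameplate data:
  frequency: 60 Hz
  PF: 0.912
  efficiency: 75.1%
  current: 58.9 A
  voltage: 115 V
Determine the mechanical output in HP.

P_in = V·I·cosφ = 115 × 58.9 × 0.912 = 6177 W
P_out = η·P_in = 0.751 × 6177 = 4639 W
= 4639/746 = 6.22 HP

6.22 HP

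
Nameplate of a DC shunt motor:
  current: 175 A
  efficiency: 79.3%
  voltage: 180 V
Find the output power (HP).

33.5 HP

P_in = V·I = 180 × 175 = 31500 W
P_out = η·P_in = 0.793 × 31500 = 24980 W
= 24980/746 = 33.5 HP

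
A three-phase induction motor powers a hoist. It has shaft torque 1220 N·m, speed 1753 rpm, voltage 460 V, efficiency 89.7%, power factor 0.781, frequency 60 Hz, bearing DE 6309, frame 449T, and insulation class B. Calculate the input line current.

ω = 2π×1753/60 = 183.6 rad/s; P_out = τω = 1220 × 183.6 = 223992 W
P_in = P_out / η = 223992 / 0.897 = 249712 W
I_L = P_in / (√3·V_L·cosφ) = 249712 / (1.732 × 460 × 0.781) = 401 A

401 A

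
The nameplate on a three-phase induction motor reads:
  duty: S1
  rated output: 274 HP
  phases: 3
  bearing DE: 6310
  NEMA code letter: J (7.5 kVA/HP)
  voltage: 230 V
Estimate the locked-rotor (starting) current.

5160 A

S_LR = 7.5 × 274 = 2055 kVA
I_LR = S_LR/(√3·V_L) = 2055000/(1.732×230) = 5160 A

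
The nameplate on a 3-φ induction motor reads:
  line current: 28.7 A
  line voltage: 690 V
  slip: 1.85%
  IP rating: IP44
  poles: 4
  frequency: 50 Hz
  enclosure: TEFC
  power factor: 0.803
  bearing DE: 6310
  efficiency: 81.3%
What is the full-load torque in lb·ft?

P_in = √3·V·I·cosφ = 1.732 × 690 × 28.7 × 0.803 = 27542 W
P_out = η·P_in = 0.813 × 27542 = 22392 W
n_s = 120×50/4 = 1500 rpm; n = 1500×(1−0.0185) = 1472 rpm
ω = 2π×1472/60 = 154.1 rad/s
τ = P_out/ω = 22392/154.1 = 145.3 N·m
In lb·ft: 145.3/1.356 = 107 lb·ft

107 lb·ft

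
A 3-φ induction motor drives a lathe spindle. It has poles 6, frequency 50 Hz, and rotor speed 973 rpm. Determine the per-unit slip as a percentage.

n_s = 120f/p = 120×50/6 = 1000 rpm
s = (n_s − n)/n_s = (1000 − 973)/1000 = 0.0270

2.7 %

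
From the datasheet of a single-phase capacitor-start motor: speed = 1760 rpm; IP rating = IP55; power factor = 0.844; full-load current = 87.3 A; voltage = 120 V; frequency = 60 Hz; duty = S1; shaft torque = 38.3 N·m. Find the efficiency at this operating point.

79.8 %

ω = 2π × 1760/60 = 184.3 rad/s; P_out = τω = 38.3 × 184.3 = 7059 W
P_in = V·I·cosφ = 120 × 87.3 × 0.844 = 8842 W
η = P_out / P_in = 7059 / 8842 = 0.798 = 79.8%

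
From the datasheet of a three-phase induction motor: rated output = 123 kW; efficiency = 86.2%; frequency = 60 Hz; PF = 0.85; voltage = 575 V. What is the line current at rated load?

P_out = 123 kW = 123000 W
P_in = P_out / η = 123000 / 0.862 = 142691 W
I_L = P_in / (√3·V_L·cosφ) = 142691 / (1.732 × 575 × 0.85) = 169 A

169 A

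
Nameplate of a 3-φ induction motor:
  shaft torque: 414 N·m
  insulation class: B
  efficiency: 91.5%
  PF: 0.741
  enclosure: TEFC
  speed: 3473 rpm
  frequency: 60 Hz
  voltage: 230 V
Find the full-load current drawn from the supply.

557 A

ω = 2π×3473/60 = 363.7 rad/s; P_out = τω = 414 × 363.7 = 150572 W
P_in = P_out / η = 150572 / 0.915 = 164560 W
I_L = P_in / (√3·V_L·cosφ) = 164560 / (1.732 × 230 × 0.741) = 557 A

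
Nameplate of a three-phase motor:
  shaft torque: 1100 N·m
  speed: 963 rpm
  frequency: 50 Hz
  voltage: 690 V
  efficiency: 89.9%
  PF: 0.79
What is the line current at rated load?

131 A

ω = 2π×963/60 = 100.8 rad/s; P_out = τω = 1100 × 100.8 = 110880 W
P_in = P_out / η = 110880 / 0.899 = 123337 W
I_L = P_in / (√3·V_L·cosφ) = 123337 / (1.732 × 690 × 0.79) = 131 A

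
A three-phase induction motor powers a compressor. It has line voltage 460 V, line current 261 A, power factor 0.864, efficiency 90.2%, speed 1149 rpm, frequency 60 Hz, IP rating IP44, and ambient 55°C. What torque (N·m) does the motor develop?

1350 N·m

P_in = √3·V·I·cosφ = 1.732 × 460 × 261 × 0.864 = 179664 W
P_out = η·P_in = 0.902 × 179664 = 162057 W
n = 1149 rpm
ω = 2π×1149/60 = 120.3 rad/s
τ = P_out/ω = 162057/120.3 = 1350 N·m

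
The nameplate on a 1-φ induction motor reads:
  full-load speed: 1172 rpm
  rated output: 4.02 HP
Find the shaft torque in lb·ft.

18 lb·ft

P_out = 4.02 × 746 = 2999 W
ω = 2π × 1172/60 = 122.7 rad/s
τ = P_out/ω = 2999/122.7 = 24.44 N·m
In lb·ft: 24.44/1.356 = 18 lb·ft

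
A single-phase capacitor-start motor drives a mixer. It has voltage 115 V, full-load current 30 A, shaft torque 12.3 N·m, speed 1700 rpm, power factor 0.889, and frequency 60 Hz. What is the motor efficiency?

71.4 %

ω = 2π × 1700/60 = 178 rad/s; P_out = τω = 12.3 × 178 = 2189 W
P_in = V·I·cosφ = 115 × 30 × 0.889 = 3067 W
η = P_out / P_in = 2189 / 3067 = 0.714 = 71.4%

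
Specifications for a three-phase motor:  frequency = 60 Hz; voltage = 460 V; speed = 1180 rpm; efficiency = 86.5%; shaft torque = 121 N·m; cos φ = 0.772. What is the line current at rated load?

ω = 2π×1180/60 = 123.6 rad/s; P_out = τω = 121 × 123.6 = 14956 W
P_in = P_out / η = 14956 / 0.865 = 17290 W
I_L = P_in / (√3·V_L·cosφ) = 17290 / (1.732 × 460 × 0.772) = 28.1 A

28.1 A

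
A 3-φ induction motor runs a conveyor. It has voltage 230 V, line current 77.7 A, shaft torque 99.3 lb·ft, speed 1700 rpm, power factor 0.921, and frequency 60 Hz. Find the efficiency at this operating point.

τ = 99.3 lb·ft × 1.356 = 134.7 N·m
ω = 2π × 1700/60 = 178 rad/s; P_out = τω = 134.7 × 178 = 23977 W
P_in = √3·V_L·I_L·cosφ = 1.732 × 230 × 77.7 × 0.921 = 28507 W
η = P_out / P_in = 23977 / 28507 = 0.841 = 84.1%

84.1 %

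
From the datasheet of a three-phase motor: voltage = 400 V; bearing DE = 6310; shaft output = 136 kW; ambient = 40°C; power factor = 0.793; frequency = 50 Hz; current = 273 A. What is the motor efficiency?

P_out = 136 kW = 136000 W
P_in = √3·V_L·I_L·cosφ = 1.732 × 400 × 273 × 0.793 = 149984 W
η = P_out / P_in = 136000 / 149984 = 0.907 = 90.7%

90.7 %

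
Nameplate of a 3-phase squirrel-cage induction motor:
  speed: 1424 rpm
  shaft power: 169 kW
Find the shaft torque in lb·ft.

ω = 2π × 1424/60 = 149.1 rad/s
τ = P/ω = 169000/149.1 = 1133 N·m
In lb·ft: 1133/1.356 = 836 lb·ft

836 lb·ft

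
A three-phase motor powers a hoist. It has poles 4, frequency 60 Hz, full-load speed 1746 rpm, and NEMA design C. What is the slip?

n_s = 120f/p = 120×60/4 = 1800 rpm
s = (n_s − n)/n_s = (1800 − 1746)/1800 = 0.0300

3.00 %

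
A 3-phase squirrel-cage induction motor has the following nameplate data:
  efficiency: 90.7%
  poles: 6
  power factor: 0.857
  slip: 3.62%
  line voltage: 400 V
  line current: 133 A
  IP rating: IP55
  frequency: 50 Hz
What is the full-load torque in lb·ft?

P_in = √3·V·I·cosφ = 1.732 × 400 × 133 × 0.857 = 78966 W
P_out = η·P_in = 0.907 × 78966 = 71622 W
n_s = 120×50/6 = 1000 rpm; n = 1000×(1−0.0362) = 964 rpm
ω = 2π×964/60 = 100.9 rad/s
τ = P_out/ω = 71622/100.9 = 709.8 N·m
In lb·ft: 709.8/1.356 = 523 lb·ft

523 lb·ft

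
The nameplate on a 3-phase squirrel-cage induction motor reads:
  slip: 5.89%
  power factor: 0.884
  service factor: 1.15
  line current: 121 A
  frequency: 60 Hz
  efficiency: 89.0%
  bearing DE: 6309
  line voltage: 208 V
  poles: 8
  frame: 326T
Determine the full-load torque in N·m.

387 N·m

P_in = √3·V·I·cosφ = 1.732 × 208 × 121 × 0.884 = 38534 W
P_out = η·P_in = 0.89 × 38534 = 34295 W
n_s = 120×60/8 = 900 rpm; n = 900×(1−0.0589) = 847 rpm
ω = 2π×847/60 = 88.7 rad/s
τ = P_out/ω = 34295/88.7 = 387 N·m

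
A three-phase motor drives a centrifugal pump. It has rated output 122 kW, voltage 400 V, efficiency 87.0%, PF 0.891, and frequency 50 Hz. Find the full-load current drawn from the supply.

227 A

P_out = 122 kW = 122000 W
P_in = P_out / η = 122000 / 0.870 = 140230 W
I_L = P_in / (√3·V_L·cosφ) = 140230 / (1.732 × 400 × 0.891) = 227 A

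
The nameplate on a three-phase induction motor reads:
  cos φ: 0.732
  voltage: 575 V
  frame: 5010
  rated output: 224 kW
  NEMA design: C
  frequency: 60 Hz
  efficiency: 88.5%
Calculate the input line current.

P_out = 224 kW = 224000 W
P_in = P_out / η = 224000 / 0.885 = 253107 W
I_L = P_in / (√3·V_L·cosφ) = 253107 / (1.732 × 575 × 0.732) = 347 A

347 A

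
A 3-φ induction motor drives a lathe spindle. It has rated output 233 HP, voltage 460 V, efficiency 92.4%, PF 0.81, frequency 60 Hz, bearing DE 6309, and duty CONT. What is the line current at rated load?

291 A

P_out = 233 × 746 = 173818 W
P_in = P_out / η = 173818 / 0.924 = 188115 W
I_L = P_in / (√3·V_L·cosφ) = 188115 / (1.732 × 460 × 0.81) = 291 A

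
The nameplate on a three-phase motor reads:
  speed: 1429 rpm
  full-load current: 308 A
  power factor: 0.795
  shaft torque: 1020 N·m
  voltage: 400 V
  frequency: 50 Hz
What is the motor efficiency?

ω = 2π × 1429/60 = 149.6 rad/s; P_out = τω = 1020 × 149.6 = 152592 W
P_in = √3·V_L·I_L·cosφ = 1.732 × 400 × 308 × 0.795 = 169639 W
η = P_out / P_in = 152592 / 169639 = 0.900 = 90.0%

90.0 %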